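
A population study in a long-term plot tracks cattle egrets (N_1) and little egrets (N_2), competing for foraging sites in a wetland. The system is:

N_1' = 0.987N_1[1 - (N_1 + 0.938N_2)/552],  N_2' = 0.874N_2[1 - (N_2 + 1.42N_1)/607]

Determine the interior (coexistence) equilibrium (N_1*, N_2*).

N_1* ≈ 52.3, N_2* ≈ 533

Setting both brackets to zero gives the nullclines N_1 + 0.938N_2 = 552 and 1.42N_1 + N_2 = 607.
Substituting N_2 = 607 - 1.42N_1 into the first: N_1(1 - 0.938·1.42) = 552 - 0.938·607.
So N_1* = -17.4/-0.332 = 52.3, and then N_2* = 607 - 1.42·52.3 = 533.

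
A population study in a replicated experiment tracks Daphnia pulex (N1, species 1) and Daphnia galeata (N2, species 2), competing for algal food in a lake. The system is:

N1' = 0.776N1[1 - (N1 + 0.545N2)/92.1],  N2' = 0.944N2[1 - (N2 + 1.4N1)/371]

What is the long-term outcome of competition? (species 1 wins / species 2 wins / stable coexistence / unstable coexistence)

Compare the nullcline intercepts: K1/α12 = 92.1/0.545 = 169 < K2 = 371; K2/α21 = 371/1.4 = 265 > K1 = 92.1.
Since the inequalities point opposite ways, species 2 can invade but species 1 cannot.

species 2 excludes species 1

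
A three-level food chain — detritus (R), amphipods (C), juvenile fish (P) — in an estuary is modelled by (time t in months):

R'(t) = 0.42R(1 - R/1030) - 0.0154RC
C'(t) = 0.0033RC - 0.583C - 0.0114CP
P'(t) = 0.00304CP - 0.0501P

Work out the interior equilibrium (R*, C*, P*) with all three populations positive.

From dP/dt = 0: 0.00304C* = 0.0501, so C* = 16.5.
From dR/dt = 0: 0.42(1 - R*/1030) = 0.0154·16.5, giving R* = 1030·(1 - 0.604) = 408.
From dC/dt = 0: 0.0033·408 - 0.583 = 0.0114P*, so P* = 0.762/0.0114 = 66.8.

R* ≈ 408, C* ≈ 16.5, P* ≈ 66.8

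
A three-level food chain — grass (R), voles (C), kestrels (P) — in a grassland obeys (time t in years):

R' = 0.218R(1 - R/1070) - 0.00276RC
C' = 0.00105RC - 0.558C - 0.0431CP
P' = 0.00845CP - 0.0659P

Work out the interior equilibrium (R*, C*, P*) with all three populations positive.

From dP/dt = 0: 0.00845C* = 0.0659, so C* = 7.8.
From dR/dt = 0: 0.218(1 - R*/1070) = 0.00276·7.8, giving R* = 1070·(1 - 0.0987) = 964.
From dC/dt = 0: 0.00105·964 - 0.558 = 0.0431P*, so P* = 0.455/0.0431 = 10.5.

R* ≈ 964, C* ≈ 7.8, P* ≈ 10.5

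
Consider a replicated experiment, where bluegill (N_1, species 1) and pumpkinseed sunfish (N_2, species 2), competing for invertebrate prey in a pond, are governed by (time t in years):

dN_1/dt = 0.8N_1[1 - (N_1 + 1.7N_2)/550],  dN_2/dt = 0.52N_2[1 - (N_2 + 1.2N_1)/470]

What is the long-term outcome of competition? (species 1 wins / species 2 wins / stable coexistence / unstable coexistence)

unstable coexistence (outcome depends on initial conditions)

Compare the nullcline intercepts: K1/α12 = 550/1.7 = 324 < K2 = 470; K2/α21 = 470/1.2 = 392 < K1 = 550.
Since both are reversed, neither can invade when rare; the interior point is a saddle.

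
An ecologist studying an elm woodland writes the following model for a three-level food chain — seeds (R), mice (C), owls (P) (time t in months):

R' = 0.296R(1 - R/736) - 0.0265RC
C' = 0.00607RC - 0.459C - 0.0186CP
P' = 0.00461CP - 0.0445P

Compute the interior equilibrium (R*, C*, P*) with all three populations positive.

From dP/dt = 0: 0.00461C* = 0.0445, so C* = 9.65.
From dR/dt = 0: 0.296(1 - R*/736) = 0.0265·9.65, giving R* = 736·(1 - 0.864) = 100.
From dC/dt = 0: 0.00607·100 - 0.459 = 0.0186P*, so P* = 0.148/0.0186 = 7.94.

R* ≈ 100, C* ≈ 9.65, P* ≈ 7.94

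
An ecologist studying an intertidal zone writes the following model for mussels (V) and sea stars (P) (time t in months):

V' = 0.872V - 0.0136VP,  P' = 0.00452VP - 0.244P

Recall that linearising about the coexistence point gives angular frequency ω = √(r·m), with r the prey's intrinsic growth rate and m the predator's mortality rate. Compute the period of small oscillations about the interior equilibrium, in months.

T ≈ 13.6 months

Here r = 0.872 and m = 0.244, so r·m = 0.213.
ω = √0.213 = 0.461 per month, hence T = 2π/ω ≈ 13.6 months.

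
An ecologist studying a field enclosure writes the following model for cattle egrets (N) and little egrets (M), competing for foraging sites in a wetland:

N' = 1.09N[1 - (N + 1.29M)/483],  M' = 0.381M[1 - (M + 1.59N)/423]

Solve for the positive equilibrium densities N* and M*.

N* ≈ 59.6, M* ≈ 328

Setting both brackets to zero gives the nullclines N + 1.29M = 483 and 1.59N + M = 423.
Substituting M = 423 - 1.59N into the first: N(1 - 1.29·1.59) = 483 - 1.29·423.
So N* = -62.7/-1.05 = 59.6, and then M* = 423 - 1.59·59.6 = 328.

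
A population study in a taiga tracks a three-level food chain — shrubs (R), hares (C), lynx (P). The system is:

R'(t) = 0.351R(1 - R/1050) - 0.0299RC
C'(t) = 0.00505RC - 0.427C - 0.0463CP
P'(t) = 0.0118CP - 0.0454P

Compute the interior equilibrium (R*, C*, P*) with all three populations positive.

R* ≈ 706, C* ≈ 3.85, P* ≈ 67.8

From dP/dt = 0: 0.0118C* = 0.0454, so C* = 3.85.
From dR/dt = 0: 0.351(1 - R*/1050) = 0.0299·3.85, giving R* = 1050·(1 - 0.328) = 706.
From dC/dt = 0: 0.00505·706 - 0.427 = 0.0463P*, so P* = 3.14/0.0463 = 67.8.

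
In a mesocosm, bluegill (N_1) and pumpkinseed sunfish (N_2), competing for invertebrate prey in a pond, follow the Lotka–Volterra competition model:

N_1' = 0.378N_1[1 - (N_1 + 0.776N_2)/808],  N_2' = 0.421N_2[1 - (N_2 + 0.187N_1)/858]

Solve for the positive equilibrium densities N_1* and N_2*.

N_1* ≈ 166, N_2* ≈ 827

Setting both brackets to zero gives the nullclines N_1 + 0.776N_2 = 808 and 0.187N_1 + N_2 = 858.
Substituting N_2 = 858 - 0.187N_1 into the first: N_1(1 - 0.776·0.187) = 808 - 0.776·858.
So N_1* = 142/0.855 = 166, and then N_2* = 858 - 0.187·166 = 827.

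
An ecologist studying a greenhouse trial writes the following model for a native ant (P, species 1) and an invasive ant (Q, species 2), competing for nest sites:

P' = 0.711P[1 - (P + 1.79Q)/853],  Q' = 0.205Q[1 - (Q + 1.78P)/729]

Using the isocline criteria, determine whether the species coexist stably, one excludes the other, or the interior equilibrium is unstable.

unstable coexistence (outcome depends on initial conditions)

Compare the nullcline intercepts: K1/α12 = 853/1.79 = 477 < K2 = 729; K2/α21 = 729/1.78 = 410 < K1 = 853.
Since both are reversed, neither can invade when rare; the interior point is a saddle.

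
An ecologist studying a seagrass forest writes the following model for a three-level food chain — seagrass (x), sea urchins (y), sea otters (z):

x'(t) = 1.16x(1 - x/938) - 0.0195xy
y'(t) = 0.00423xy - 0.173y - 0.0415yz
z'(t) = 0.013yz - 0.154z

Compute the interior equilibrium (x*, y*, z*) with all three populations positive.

From dz/dt = 0: 0.013y* = 0.154, so y* = 11.8.
From dx/dt = 0: 1.16(1 - x*/938) = 0.0195·11.8, giving x* = 938·(1 - 0.199) = 751.
From dy/dt = 0: 0.00423·751 - 0.173 = 0.0415z*, so z* = 3/0.0415 = 72.4.

x* ≈ 751, y* ≈ 11.8, z* ≈ 72.4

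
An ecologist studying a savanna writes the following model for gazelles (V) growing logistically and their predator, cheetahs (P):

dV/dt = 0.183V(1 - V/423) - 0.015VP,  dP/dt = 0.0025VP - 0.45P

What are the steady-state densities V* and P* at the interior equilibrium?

From dP/dt = 0 with P > 0: 0.0025V* = 0.45, so V* = 180.
Substitute into dV/dt = 0: 0.183(1 - 180/423) = 0.015P*.
The bracket is 0.574, giving P* = 0.105/0.015 = 7.01.

V* ≈ 180, P* ≈ 7.01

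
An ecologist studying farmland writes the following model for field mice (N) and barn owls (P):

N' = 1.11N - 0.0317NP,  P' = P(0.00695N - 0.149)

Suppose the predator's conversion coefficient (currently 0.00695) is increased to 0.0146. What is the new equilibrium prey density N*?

At the interior fixed point, setting dP/dt = 0 with P > 0 fixes N* = (predator death rate)/(NP coefficient) — independent of the other coefficients.
With the change, N* = 0.149/0.0146 = 10.2; it falls from 21.4.

N* ≈ 10.2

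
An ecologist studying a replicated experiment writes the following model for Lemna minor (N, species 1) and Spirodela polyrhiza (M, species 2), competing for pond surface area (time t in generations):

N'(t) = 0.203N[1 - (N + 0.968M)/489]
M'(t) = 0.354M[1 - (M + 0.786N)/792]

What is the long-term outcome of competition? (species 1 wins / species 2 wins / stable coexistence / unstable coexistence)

species 2 excludes species 1

Compare the nullcline intercepts: K1/α12 = 489/0.968 = 505 < K2 = 792; K2/α21 = 792/0.786 = 1010 > K1 = 489.
Since the inequalities point opposite ways, species 2 can invade but species 1 cannot.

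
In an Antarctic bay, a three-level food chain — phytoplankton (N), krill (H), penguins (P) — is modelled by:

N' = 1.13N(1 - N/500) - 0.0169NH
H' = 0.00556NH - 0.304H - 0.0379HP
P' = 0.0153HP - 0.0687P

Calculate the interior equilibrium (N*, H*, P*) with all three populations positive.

N* ≈ 466, H* ≈ 4.49, P* ≈ 60.4

From dP/dt = 0: 0.0153H* = 0.0687, so H* = 4.49.
From dN/dt = 0: 1.13(1 - N*/500) = 0.0169·4.49, giving N* = 500·(1 - 0.0672) = 466.
From dH/dt = 0: 0.00556·466 - 0.304 = 0.0379P*, so P* = 2.29/0.0379 = 60.4.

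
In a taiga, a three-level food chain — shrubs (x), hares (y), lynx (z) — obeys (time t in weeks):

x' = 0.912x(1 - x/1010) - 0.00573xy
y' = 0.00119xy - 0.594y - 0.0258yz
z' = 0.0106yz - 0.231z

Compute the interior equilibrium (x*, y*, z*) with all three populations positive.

From dz/dt = 0: 0.0106y* = 0.231, so y* = 21.8.
From dx/dt = 0: 0.912(1 - x*/1010) = 0.00573·21.8, giving x* = 1010·(1 - 0.137) = 872.
From dy/dt = 0: 0.00119·872 - 0.594 = 0.0258z*, so z* = 0.443/0.0258 = 17.2.

x* ≈ 872, y* ≈ 21.8, z* ≈ 17.2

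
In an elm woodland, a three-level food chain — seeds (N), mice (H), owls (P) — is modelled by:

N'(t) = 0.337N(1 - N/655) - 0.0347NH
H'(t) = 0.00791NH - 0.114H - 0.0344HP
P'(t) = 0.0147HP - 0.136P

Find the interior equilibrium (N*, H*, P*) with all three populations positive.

N* ≈ 31, H* ≈ 9.25, P* ≈ 3.82

From dP/dt = 0: 0.0147H* = 0.136, so H* = 9.25.
From dN/dt = 0: 0.337(1 - N*/655) = 0.0347·9.25, giving N* = 655·(1 - 0.953) = 31.
From dH/dt = 0: 0.00791·31 - 0.114 = 0.0344P*, so P* = 0.131/0.0344 = 3.82.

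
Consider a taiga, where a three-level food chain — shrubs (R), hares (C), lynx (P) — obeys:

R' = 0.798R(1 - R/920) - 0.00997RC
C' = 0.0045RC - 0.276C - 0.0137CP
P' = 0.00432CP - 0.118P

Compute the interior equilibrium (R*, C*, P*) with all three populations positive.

R* ≈ 606, C* ≈ 27.3, P* ≈ 179

From dP/dt = 0: 0.00432C* = 0.118, so C* = 27.3.
From dR/dt = 0: 0.798(1 - R*/920) = 0.00997·27.3, giving R* = 920·(1 - 0.341) = 606.
From dC/dt = 0: 0.0045·606 - 0.276 = 0.0137P*, so P* = 2.45/0.0137 = 179.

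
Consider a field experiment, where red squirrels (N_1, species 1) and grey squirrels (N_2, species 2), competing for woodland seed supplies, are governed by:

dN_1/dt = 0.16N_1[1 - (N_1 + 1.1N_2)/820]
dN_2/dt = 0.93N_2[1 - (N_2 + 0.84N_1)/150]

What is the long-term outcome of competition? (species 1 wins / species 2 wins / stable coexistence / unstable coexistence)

species 1 excludes species 2

Compare the nullcline intercepts: K1/α12 = 820/1.1 = 745 > K2 = 150; K2/α21 = 150/0.84 = 179 < K1 = 820.
Since the inequalities point opposite ways, species 1 can invade but species 2 cannot.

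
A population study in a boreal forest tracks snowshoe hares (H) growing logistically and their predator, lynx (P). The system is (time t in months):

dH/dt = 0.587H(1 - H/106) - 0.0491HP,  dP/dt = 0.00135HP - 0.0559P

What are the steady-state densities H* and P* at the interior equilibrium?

From dP/dt = 0 with P > 0: 0.00135H* = 0.0559, so H* = 41.4.
Substitute into dH/dt = 0: 0.587(1 - 41.4/106) = 0.0491P*.
The bracket is 0.609, giving P* = 0.358/0.0491 = 7.29.

H* ≈ 41.4, P* ≈ 7.29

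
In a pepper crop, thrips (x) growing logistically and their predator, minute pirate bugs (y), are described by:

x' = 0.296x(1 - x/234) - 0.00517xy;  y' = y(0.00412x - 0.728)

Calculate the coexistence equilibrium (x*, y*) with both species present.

x* ≈ 177, y* ≈ 14

From dy/dt = 0 with y > 0: 0.00412x* = 0.728, so x* = 177.
Substitute into dx/dt = 0: 0.296(1 - 177/234) = 0.00517y*.
The bracket is 0.245, giving y* = 0.0725/0.00517 = 14.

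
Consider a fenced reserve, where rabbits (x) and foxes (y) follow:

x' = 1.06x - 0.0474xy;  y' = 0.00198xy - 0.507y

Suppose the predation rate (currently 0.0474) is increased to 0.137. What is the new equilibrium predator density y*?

At the interior fixed point, setting dx/dt = 0 with x > 0 fixes y* = (prey growth rate)/(xy coefficient) — independent of the other coefficients.
With the change, y* = 1.06/0.137 = 7.74; it falls from 22.4.

y* ≈ 7.74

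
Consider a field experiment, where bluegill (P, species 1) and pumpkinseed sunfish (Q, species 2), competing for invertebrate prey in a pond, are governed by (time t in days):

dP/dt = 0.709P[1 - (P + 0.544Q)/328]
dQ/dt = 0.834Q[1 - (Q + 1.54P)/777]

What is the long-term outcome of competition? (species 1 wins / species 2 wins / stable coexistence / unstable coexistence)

Compare the nullcline intercepts: K1/α12 = 328/0.544 = 603 < K2 = 777; K2/α21 = 777/1.54 = 505 > K1 = 328.
Since the inequalities point opposite ways, species 2 can invade but species 1 cannot.

species 2 excludes species 1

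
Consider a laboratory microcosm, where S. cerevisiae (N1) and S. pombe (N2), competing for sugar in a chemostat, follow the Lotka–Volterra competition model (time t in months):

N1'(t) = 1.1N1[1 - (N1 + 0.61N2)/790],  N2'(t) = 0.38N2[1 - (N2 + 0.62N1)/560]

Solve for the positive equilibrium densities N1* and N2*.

N1* ≈ 721, N2* ≈ 113

Setting both brackets to zero gives the nullclines N1 + 0.61N2 = 790 and 0.62N1 + N2 = 560.
Substituting N2 = 560 - 0.62N1 into the first: N1(1 - 0.61·0.62) = 790 - 0.61·560.
So N1* = 448/0.622 = 721, and then N2* = 560 - 0.62·721 = 113.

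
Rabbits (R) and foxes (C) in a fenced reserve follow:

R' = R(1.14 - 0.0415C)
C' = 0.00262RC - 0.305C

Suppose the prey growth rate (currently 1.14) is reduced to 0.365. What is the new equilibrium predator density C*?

C* ≈ 8.8

At the interior fixed point, setting dR/dt = 0 with R > 0 fixes C* = (prey growth rate)/(RC coefficient) — independent of the other coefficients.
With the change, C* = 0.365/0.0415 = 8.8; it falls from 27.5.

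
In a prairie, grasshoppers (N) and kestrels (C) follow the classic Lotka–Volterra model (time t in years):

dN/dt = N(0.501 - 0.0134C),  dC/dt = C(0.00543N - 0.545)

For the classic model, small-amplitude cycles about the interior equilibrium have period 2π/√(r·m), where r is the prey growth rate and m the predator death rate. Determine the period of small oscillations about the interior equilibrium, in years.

T ≈ 12 years

Here r = 0.501 and m = 0.545, so r·m = 0.273.
ω = √0.273 = 0.523 per year, hence T = 2π/ω ≈ 12 years.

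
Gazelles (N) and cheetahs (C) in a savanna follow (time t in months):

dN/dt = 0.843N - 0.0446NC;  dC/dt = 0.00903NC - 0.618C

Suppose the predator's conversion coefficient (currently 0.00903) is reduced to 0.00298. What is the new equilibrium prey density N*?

At the interior fixed point, setting dC/dt = 0 with C > 0 fixes N* = (predator death rate)/(NC coefficient) — independent of the other coefficients.
With the change, N* = 0.618/0.00298 = 207; it rises from 68.4.

N* ≈ 207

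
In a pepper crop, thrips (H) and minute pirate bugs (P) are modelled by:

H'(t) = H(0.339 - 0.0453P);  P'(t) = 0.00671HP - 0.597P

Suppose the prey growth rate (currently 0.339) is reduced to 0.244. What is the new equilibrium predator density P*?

P* ≈ 5.39

At the interior fixed point, setting dH/dt = 0 with H > 0 fixes P* = (prey growth rate)/(HP coefficient) — independent of the other coefficients.
With the change, P* = 0.244/0.0453 = 5.39; it falls from 7.48.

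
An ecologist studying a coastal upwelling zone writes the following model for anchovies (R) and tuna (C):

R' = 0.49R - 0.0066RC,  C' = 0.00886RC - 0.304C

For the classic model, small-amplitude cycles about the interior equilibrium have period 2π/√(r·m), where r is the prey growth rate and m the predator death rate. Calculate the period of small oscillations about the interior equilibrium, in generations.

T ≈ 16.3 generations

Here r = 0.49 and m = 0.304, so r·m = 0.149.
ω = √0.149 = 0.386 per generation, hence T = 2π/ω ≈ 16.3 generations.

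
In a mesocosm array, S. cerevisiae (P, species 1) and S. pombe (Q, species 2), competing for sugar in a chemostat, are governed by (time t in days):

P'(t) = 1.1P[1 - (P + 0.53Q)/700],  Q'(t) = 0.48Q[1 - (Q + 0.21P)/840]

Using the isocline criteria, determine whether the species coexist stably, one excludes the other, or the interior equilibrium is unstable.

Compare the nullcline intercepts: K1/α12 = 700/0.53 = 1320 > K2 = 840; K2/α21 = 840/0.21 = 4000 > K1 = 700.
Since both inequalities hold, each species can invade when rare, so the interior equilibrium is stable.

stable coexistence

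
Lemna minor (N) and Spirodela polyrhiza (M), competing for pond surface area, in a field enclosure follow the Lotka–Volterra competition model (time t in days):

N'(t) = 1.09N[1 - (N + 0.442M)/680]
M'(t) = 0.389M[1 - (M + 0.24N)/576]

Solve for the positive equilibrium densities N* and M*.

N* ≈ 476, M* ≈ 462

Setting both brackets to zero gives the nullclines N + 0.442M = 680 and 0.24N + M = 576.
Substituting M = 576 - 0.24N into the first: N(1 - 0.442·0.24) = 680 - 0.442·576.
So N* = 425/0.894 = 476, and then M* = 576 - 0.24·476 = 462.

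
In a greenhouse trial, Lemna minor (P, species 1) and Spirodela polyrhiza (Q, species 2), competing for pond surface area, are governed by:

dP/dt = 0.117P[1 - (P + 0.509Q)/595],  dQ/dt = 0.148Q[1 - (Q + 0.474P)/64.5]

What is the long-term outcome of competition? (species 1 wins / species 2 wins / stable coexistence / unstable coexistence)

species 1 excludes species 2

Compare the nullcline intercepts: K1/α12 = 595/0.509 = 1170 > K2 = 64.5; K2/α21 = 64.5/0.474 = 136 < K1 = 595.
Since the inequalities point opposite ways, species 1 can invade but species 2 cannot.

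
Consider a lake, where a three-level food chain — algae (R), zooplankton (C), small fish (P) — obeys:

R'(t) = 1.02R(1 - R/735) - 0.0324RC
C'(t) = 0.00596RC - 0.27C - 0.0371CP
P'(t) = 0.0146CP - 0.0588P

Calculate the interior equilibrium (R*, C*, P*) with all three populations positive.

From dP/dt = 0: 0.0146C* = 0.0588, so C* = 4.03.
From dR/dt = 0: 1.02(1 - R*/735) = 0.0324·4.03, giving R* = 735·(1 - 0.128) = 641.
From dC/dt = 0: 0.00596·641 - 0.27 = 0.0371P*, so P* = 3.55/0.0371 = 95.7.

R* ≈ 641, C* ≈ 4.03, P* ≈ 95.7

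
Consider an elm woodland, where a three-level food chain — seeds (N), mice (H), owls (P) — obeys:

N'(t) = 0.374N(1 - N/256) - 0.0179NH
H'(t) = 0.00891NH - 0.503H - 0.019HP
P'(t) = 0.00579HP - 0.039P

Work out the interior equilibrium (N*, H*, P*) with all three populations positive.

N* ≈ 173, H* ≈ 6.74, P* ≈ 54.9

From dP/dt = 0: 0.00579H* = 0.039, so H* = 6.74.
From dN/dt = 0: 0.374(1 - N*/256) = 0.0179·6.74, giving N* = 256·(1 - 0.322) = 173.
From dH/dt = 0: 0.00891·173 - 0.503 = 0.019P*, so P* = 1.04/0.019 = 54.9.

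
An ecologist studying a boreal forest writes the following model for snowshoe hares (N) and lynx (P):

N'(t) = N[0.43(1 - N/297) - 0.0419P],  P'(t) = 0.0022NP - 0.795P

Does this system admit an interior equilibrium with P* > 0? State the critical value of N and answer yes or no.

Threshold N = 361; K < 361, so no, the predator goes extinct.

The predator equation gives dP/dt > 0 only when N > 0.795/0.0022 = 361.
Without the predator, N → K = 297. Since 297 < 361, the predator cannot invade.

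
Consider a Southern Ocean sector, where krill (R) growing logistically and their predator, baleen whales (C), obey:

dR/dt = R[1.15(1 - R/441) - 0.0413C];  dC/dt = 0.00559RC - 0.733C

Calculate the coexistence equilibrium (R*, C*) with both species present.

From dC/dt = 0 with C > 0: 0.00559R* = 0.733, so R* = 131.
Substitute into dR/dt = 0: 1.15(1 - 131/441) = 0.0413C*.
The bracket is 0.703, giving C* = 0.808/0.0413 = 19.6.

R* ≈ 131, C* ≈ 19.6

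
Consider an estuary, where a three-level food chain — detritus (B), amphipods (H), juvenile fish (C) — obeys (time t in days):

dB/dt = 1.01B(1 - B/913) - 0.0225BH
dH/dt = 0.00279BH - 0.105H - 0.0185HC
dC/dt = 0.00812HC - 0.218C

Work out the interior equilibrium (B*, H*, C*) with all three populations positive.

B* ≈ 367, H* ≈ 26.8, C* ≈ 49.7

From dC/dt = 0: 0.00812H* = 0.218, so H* = 26.8.
From dB/dt = 0: 1.01(1 - B*/913) = 0.0225·26.8, giving B* = 913·(1 - 0.598) = 367.
From dH/dt = 0: 0.00279·367 - 0.105 = 0.0185C*, so C* = 0.919/0.0185 = 49.7.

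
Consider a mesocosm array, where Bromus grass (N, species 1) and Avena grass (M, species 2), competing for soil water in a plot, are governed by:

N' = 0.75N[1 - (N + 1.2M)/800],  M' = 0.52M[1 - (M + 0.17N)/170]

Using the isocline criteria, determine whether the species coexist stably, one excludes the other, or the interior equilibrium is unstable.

Compare the nullcline intercepts: K1/α12 = 800/1.2 = 667 > K2 = 170; K2/α21 = 170/0.17 = 1000 > K1 = 800.
Since both inequalities hold, each species can invade when rare, so the interior equilibrium is stable.

stable coexistence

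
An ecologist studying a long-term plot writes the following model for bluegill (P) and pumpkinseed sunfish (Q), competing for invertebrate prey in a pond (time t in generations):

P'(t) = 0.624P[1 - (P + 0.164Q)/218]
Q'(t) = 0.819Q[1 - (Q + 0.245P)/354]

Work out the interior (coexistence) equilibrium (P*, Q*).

P* ≈ 167, Q* ≈ 313

Setting both brackets to zero gives the nullclines P + 0.164Q = 218 and 0.245P + Q = 354.
Substituting Q = 354 - 0.245P into the first: P(1 - 0.164·0.245) = 218 - 0.164·354.
So P* = 160/0.96 = 167, and then Q* = 354 - 0.245·167 = 313.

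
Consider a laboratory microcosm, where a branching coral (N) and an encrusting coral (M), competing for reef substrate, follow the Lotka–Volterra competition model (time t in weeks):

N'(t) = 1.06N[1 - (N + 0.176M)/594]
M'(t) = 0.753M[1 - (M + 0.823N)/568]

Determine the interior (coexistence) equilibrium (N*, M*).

Setting both brackets to zero gives the nullclines N + 0.176M = 594 and 0.823N + M = 568.
Substituting M = 568 - 0.823N into the first: N(1 - 0.176·0.823) = 594 - 0.176·568.
So N* = 494/0.855 = 578, and then M* = 568 - 0.823·578 = 92.5.

N* ≈ 578, M* ≈ 92.5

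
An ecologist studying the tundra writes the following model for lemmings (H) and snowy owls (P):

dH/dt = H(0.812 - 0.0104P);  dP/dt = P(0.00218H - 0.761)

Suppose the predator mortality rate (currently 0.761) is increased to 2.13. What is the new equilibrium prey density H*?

H* ≈ 977

At the interior fixed point, setting dP/dt = 0 with P > 0 fixes H* = (predator death rate)/(HP coefficient) — independent of the other coefficients.
With the change, H* = 2.13/0.00218 = 977; it rises from 349.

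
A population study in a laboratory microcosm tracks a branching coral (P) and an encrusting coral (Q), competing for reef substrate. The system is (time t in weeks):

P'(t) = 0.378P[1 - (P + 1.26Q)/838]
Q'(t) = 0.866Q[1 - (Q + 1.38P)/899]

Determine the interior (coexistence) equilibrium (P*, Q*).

P* ≈ 399, Q* ≈ 348

Setting both brackets to zero gives the nullclines P + 1.26Q = 838 and 1.38P + Q = 899.
Substituting Q = 899 - 1.38P into the first: P(1 - 1.26·1.38) = 838 - 1.26·899.
So P* = -295/-0.739 = 399, and then Q* = 899 - 1.38·399 = 348.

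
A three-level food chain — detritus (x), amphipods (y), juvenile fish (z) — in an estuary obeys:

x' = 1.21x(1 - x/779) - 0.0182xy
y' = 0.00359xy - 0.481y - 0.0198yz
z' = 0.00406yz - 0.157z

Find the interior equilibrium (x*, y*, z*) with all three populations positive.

x* ≈ 326, y* ≈ 38.7, z* ≈ 34.8

From dz/dt = 0: 0.00406y* = 0.157, so y* = 38.7.
From dx/dt = 0: 1.21(1 - x*/779) = 0.0182·38.7, giving x* = 779·(1 - 0.582) = 326.
From dy/dt = 0: 0.00359·326 - 0.481 = 0.0198z*, so z* = 0.689/0.0198 = 34.8.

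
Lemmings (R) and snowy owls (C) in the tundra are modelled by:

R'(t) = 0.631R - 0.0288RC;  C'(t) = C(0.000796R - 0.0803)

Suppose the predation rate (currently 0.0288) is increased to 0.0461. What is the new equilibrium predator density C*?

At the interior fixed point, setting dR/dt = 0 with R > 0 fixes C* = (prey growth rate)/(RC coefficient) — independent of the other coefficients.
With the change, C* = 0.631/0.0461 = 13.7; it falls from 21.9.

C* ≈ 13.7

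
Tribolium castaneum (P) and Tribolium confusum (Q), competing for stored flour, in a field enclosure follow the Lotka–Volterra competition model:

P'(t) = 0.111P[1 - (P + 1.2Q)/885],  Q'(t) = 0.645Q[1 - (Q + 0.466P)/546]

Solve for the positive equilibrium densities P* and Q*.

P* ≈ 521, Q* ≈ 303

Setting both brackets to zero gives the nullclines P + 1.2Q = 885 and 0.466P + Q = 546.
Substituting Q = 546 - 0.466P into the first: P(1 - 1.2·0.466) = 885 - 1.2·546.
So P* = 230/0.441 = 521, and then Q* = 546 - 0.466·521 = 303.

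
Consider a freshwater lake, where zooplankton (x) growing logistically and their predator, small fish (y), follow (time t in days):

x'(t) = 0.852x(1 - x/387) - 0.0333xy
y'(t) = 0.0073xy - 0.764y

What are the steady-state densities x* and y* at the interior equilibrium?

x* ≈ 105, y* ≈ 18.7

From dy/dt = 0 with y > 0: 0.0073x* = 0.764, so x* = 105.
Substitute into dx/dt = 0: 0.852(1 - 105/387) = 0.0333y*.
The bracket is 0.73, giving y* = 0.622/0.0333 = 18.7.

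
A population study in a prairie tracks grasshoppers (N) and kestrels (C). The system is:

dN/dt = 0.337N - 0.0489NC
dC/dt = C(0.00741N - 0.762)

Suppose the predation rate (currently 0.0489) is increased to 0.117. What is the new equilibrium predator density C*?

At the interior fixed point, setting dN/dt = 0 with N > 0 fixes C* = (prey growth rate)/(NC coefficient) — independent of the other coefficients.
With the change, C* = 0.337/0.117 = 2.88; it falls from 6.89.

C* ≈ 2.88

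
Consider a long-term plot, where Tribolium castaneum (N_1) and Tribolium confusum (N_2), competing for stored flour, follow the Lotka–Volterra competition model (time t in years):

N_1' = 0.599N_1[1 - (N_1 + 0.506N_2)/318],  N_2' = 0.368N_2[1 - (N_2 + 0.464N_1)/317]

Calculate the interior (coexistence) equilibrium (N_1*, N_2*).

Setting both brackets to zero gives the nullclines N_1 + 0.506N_2 = 318 and 0.464N_1 + N_2 = 317.
Substituting N_2 = 317 - 0.464N_1 into the first: N_1(1 - 0.506·0.464) = 318 - 0.506·317.
So N_1* = 158/0.765 = 206, and then N_2* = 317 - 0.464·206 = 221.

N_1* ≈ 206, N_2* ≈ 221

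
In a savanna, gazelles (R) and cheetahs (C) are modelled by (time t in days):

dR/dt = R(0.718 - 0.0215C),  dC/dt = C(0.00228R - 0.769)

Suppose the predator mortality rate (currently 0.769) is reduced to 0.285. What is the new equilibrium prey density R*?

R* ≈ 125

At the interior fixed point, setting dC/dt = 0 with C > 0 fixes R* = (predator death rate)/(RC coefficient) — independent of the other coefficients.
With the change, R* = 0.285/0.00228 = 125; it falls from 337.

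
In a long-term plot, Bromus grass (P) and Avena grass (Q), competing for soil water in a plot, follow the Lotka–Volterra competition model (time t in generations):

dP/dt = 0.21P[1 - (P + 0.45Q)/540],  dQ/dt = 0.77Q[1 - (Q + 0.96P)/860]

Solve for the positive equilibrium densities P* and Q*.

P* ≈ 269, Q* ≈ 601

Setting both brackets to zero gives the nullclines P + 0.45Q = 540 and 0.96P + Q = 860.
Substituting Q = 860 - 0.96P into the first: P(1 - 0.45·0.96) = 540 - 0.45·860.
So P* = 153/0.568 = 269, and then Q* = 860 - 0.96·269 = 601.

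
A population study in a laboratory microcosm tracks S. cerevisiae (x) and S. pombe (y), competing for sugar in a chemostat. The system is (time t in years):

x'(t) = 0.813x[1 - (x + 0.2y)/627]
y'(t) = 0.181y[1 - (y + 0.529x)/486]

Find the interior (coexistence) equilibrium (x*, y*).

x* ≈ 592, y* ≈ 173

Setting both brackets to zero gives the nullclines x + 0.2y = 627 and 0.529x + y = 486.
Substituting y = 486 - 0.529x into the first: x(1 - 0.2·0.529) = 627 - 0.2·486.
So x* = 530/0.894 = 592, and then y* = 486 - 0.529·592 = 173.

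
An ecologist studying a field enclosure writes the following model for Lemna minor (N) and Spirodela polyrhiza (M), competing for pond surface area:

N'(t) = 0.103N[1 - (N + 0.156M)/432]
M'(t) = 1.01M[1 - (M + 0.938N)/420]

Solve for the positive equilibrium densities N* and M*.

N* ≈ 429, M* ≈ 17.3

Setting both brackets to zero gives the nullclines N + 0.156M = 432 and 0.938N + M = 420.
Substituting M = 420 - 0.938N into the first: N(1 - 0.156·0.938) = 432 - 0.156·420.
So N* = 366/0.854 = 429, and then M* = 420 - 0.938·429 = 17.3.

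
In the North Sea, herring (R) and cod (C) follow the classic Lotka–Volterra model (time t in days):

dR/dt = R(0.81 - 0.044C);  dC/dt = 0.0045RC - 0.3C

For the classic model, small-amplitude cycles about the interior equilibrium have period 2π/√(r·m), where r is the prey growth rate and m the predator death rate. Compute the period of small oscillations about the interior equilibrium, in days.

Here r = 0.81 and m = 0.3, so r·m = 0.243.
ω = √0.243 = 0.493 per day, hence T = 2π/ω ≈ 12.7 days.

T ≈ 12.7 days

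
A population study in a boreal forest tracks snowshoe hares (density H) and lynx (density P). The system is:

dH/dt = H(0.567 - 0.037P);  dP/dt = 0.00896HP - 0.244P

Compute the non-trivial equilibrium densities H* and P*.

H* ≈ 27.2, P* ≈ 15.3

Set dP/dt = 0 with P > 0: 0.00896H - 0.244 = 0, so H* = 0.244/0.00896 = 27.2.
Set dH/dt = 0 with H > 0: 0.567 - 0.037P = 0, so P* = 0.567/0.037 = 15.3.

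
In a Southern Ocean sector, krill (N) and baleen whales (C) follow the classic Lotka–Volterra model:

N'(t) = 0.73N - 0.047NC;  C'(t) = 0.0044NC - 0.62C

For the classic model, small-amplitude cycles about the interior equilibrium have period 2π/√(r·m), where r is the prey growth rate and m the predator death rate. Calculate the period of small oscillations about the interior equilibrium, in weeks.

T ≈ 9.34 weeks

Here r = 0.73 and m = 0.62, so r·m = 0.453.
ω = √0.453 = 0.673 per week, hence T = 2π/ω ≈ 9.34 weeks.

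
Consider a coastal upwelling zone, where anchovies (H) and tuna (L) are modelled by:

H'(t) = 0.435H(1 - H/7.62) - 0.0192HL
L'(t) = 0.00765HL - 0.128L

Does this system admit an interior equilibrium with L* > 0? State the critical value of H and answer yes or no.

Threshold H = 16.7; K < 16.7, so no, the predator goes extinct.

The predator equation gives dL/dt > 0 only when H > 0.128/0.00765 = 16.7.
Without the predator, H → K = 7.62. Since 7.62 < 16.7, the predator cannot invade.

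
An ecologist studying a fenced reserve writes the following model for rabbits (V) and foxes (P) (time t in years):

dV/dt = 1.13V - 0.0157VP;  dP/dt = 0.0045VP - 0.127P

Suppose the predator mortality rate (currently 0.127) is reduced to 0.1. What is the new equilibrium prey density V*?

V* ≈ 22.2

At the interior fixed point, setting dP/dt = 0 with P > 0 fixes V* = (predator death rate)/(VP coefficient) — independent of the other coefficients.
With the change, V* = 0.1/0.0045 = 22.2; it falls from 28.2.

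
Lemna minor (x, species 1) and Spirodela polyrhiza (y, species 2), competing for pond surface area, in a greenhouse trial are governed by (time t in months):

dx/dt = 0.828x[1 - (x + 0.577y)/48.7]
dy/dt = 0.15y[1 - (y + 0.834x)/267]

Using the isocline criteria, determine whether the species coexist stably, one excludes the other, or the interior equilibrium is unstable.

species 2 excludes species 1

Compare the nullcline intercepts: K1/α12 = 48.7/0.577 = 84.4 < K2 = 267; K2/α21 = 267/0.834 = 320 > K1 = 48.7.
Since the inequalities point opposite ways, species 2 can invade but species 1 cannot.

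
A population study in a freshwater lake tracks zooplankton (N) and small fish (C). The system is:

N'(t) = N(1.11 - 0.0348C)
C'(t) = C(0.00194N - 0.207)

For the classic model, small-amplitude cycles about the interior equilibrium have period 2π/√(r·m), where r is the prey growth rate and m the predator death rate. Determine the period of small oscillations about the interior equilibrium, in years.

T ≈ 13.1 years

Here r = 1.11 and m = 0.207, so r·m = 0.23.
ω = √0.23 = 0.479 per year, hence T = 2π/ω ≈ 13.1 years.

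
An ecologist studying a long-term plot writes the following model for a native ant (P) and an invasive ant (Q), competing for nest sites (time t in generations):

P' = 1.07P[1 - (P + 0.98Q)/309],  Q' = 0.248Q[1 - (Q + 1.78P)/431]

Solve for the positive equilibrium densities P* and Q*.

P* ≈ 152, Q* ≈ 160

Setting both brackets to zero gives the nullclines P + 0.98Q = 309 and 1.78P + Q = 431.
Substituting Q = 431 - 1.78P into the first: P(1 - 0.98·1.78) = 309 - 0.98·431.
So P* = -113/-0.744 = 152, and then Q* = 431 - 1.78·152 = 160.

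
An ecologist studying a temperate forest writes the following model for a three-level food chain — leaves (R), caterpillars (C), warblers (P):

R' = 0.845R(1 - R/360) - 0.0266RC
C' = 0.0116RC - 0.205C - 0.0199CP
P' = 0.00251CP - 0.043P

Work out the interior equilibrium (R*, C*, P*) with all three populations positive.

R* ≈ 166, C* ≈ 17.1, P* ≈ 86.4

From dP/dt = 0: 0.00251C* = 0.043, so C* = 17.1.
From dR/dt = 0: 0.845(1 - R*/360) = 0.0266·17.1, giving R* = 360·(1 - 0.539) = 166.
From dC/dt = 0: 0.0116·166 - 0.205 = 0.0199P*, so P* = 1.72/0.0199 = 86.4.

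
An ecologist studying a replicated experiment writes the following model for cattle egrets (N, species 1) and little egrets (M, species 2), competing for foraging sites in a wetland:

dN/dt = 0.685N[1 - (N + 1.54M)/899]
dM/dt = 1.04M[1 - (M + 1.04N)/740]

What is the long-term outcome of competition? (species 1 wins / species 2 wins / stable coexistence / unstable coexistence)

unstable coexistence (outcome depends on initial conditions)

Compare the nullcline intercepts: K1/α12 = 899/1.54 = 584 < K2 = 740; K2/α21 = 740/1.04 = 712 < K1 = 899.
Since both are reversed, neither can invade when rare; the interior point is a saddle.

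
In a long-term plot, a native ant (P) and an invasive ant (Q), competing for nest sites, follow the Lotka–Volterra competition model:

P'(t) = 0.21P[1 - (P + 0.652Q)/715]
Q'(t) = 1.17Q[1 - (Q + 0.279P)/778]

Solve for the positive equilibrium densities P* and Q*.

P* ≈ 254, Q* ≈ 707

Setting both brackets to zero gives the nullclines P + 0.652Q = 715 and 0.279P + Q = 778.
Substituting Q = 778 - 0.279P into the first: P(1 - 0.652·0.279) = 715 - 0.652·778.
So P* = 208/0.818 = 254, and then Q* = 778 - 0.279·254 = 707.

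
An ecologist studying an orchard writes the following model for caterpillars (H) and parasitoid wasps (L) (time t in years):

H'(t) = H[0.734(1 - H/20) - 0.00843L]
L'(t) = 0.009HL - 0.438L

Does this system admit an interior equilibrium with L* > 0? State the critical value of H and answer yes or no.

Threshold H = 48.7; K < 48.7, so no, the predator goes extinct.

The predator equation gives dL/dt > 0 only when H > 0.438/0.009 = 48.7.
Without the predator, H → K = 20. Since 20 < 48.7, the predator cannot invade.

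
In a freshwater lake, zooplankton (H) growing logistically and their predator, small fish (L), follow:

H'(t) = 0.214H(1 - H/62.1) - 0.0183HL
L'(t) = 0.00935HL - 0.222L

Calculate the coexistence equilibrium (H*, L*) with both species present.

H* ≈ 23.7, L* ≈ 7.22

From dL/dt = 0 with L > 0: 0.00935H* = 0.222, so H* = 23.7.
Substitute into dH/dt = 0: 0.214(1 - 23.7/62.1) = 0.0183L*.
The bracket is 0.618, giving L* = 0.132/0.0183 = 7.22.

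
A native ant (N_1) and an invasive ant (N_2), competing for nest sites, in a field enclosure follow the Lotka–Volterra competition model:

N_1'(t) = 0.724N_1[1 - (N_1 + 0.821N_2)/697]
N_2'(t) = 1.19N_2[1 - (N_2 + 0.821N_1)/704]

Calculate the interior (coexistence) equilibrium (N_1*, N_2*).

N_1* ≈ 365, N_2* ≈ 404

Setting both brackets to zero gives the nullclines N_1 + 0.821N_2 = 697 and 0.821N_1 + N_2 = 704.
Substituting N_2 = 704 - 0.821N_1 into the first: N_1(1 - 0.821·0.821) = 697 - 0.821·704.
So N_1* = 119/0.326 = 365, and then N_2* = 704 - 0.821·365 = 404.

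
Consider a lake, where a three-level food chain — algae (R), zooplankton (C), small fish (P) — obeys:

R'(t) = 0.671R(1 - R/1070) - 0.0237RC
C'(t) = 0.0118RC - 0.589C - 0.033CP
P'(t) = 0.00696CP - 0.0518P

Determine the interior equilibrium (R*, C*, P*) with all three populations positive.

R* ≈ 789, C* ≈ 7.44, P* ≈ 264

From dP/dt = 0: 0.00696C* = 0.0518, so C* = 7.44.
From dR/dt = 0: 0.671(1 - R*/1070) = 0.0237·7.44, giving R* = 1070·(1 - 0.263) = 789.
From dC/dt = 0: 0.0118·789 - 0.589 = 0.033P*, so P* = 8.72/0.033 = 264.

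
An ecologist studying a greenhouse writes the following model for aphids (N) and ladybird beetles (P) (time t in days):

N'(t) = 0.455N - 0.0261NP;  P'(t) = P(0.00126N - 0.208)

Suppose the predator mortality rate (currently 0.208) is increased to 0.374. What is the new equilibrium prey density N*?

At the interior fixed point, setting dP/dt = 0 with P > 0 fixes N* = (predator death rate)/(NP coefficient) — independent of the other coefficients.
With the change, N* = 0.374/0.00126 = 297; it rises from 165.

N* ≈ 297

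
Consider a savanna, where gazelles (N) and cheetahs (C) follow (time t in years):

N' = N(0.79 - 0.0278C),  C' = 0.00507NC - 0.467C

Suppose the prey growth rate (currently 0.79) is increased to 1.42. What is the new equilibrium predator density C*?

At the interior fixed point, setting dN/dt = 0 with N > 0 fixes C* = (prey growth rate)/(NC coefficient) — independent of the other coefficients.
With the change, C* = 1.42/0.0278 = 51.1; it rises from 28.4.

C* ≈ 51.1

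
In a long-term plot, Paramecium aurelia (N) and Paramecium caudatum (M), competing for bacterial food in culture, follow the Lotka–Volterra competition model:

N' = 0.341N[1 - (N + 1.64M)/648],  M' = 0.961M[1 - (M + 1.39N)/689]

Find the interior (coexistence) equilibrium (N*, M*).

N* ≈ 377, M* ≈ 165

Setting both brackets to zero gives the nullclines N + 1.64M = 648 and 1.39N + M = 689.
Substituting M = 689 - 1.39N into the first: N(1 - 1.64·1.39) = 648 - 1.64·689.
So N* = -482/-1.28 = 377, and then M* = 689 - 1.39·377 = 165.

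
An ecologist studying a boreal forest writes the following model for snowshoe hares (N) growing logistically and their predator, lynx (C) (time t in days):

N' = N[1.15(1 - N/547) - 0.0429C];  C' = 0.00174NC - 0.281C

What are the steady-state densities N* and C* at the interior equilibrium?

N* ≈ 161, C* ≈ 18.9

From dC/dt = 0 with C > 0: 0.00174N* = 0.281, so N* = 161.
Substitute into dN/dt = 0: 1.15(1 - 161/547) = 0.0429C*.
The bracket is 0.705, giving C* = 0.81/0.0429 = 18.9.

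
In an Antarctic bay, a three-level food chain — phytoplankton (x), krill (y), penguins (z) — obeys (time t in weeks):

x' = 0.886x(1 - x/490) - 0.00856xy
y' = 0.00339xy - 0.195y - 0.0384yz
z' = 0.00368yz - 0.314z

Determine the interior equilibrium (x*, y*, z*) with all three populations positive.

x* ≈ 86.1, y* ≈ 85.3, z* ≈ 2.52

From dz/dt = 0: 0.00368y* = 0.314, so y* = 85.3.
From dx/dt = 0: 0.886(1 - x*/490) = 0.00856·85.3, giving x* = 490·(1 - 0.824) = 86.1.
From dy/dt = 0: 0.00339·86.1 - 0.195 = 0.0384z*, so z* = 0.0967/0.0384 = 2.52.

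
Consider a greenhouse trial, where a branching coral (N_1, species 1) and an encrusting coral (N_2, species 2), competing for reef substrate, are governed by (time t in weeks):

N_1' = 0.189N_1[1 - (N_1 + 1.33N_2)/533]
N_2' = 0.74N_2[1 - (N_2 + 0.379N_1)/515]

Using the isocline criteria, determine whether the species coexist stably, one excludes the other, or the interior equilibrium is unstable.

Compare the nullcline intercepts: K1/α12 = 533/1.33 = 401 < K2 = 515; K2/α21 = 515/0.379 = 1360 > K1 = 533.
Since the inequalities point opposite ways, species 2 can invade but species 1 cannot.

species 2 excludes species 1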